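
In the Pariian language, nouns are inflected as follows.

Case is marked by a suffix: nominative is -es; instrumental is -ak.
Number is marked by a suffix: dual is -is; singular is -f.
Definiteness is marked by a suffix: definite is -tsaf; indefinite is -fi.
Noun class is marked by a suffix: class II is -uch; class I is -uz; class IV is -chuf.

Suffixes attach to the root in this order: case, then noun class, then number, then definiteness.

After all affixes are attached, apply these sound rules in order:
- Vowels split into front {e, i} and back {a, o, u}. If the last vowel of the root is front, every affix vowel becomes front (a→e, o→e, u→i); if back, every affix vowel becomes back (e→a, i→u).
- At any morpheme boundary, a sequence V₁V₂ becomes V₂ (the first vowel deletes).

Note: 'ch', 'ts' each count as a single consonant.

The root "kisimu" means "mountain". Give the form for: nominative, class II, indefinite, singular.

Attach case nominative -es → kisimues.
Attach noun class class II -uch → kisimuesuch.
Attach number singular -f → kisimuesuchf.
Attach definiteness indefinite -fi → kisimuesuchffi.
Apply vowel harmony: kisimuesuchffi → kisimuasuchffu.
Apply vowel deletion: kisimuasuchffu → kisimasuchffu.

kisimasuchffu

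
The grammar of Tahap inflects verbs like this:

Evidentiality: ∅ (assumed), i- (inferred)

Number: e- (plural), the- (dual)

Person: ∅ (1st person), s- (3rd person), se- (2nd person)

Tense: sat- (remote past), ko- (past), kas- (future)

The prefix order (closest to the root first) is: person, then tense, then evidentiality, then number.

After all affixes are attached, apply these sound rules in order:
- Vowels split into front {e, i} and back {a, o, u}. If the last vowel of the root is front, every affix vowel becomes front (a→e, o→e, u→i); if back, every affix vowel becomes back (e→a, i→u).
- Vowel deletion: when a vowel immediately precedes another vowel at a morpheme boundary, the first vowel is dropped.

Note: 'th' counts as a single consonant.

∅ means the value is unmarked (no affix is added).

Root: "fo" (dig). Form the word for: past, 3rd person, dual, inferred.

Attach person 3rd person s- → sfo.
Attach tense past ko- → kosfo.
Attach evidentiality inferred i- → ikosfo.
Attach number dual the- → theikosfo.
Apply vowel harmony: theikosfo → thaukosfo.
Apply vowel deletion: thaukosfo → thukosfo.

thukosfo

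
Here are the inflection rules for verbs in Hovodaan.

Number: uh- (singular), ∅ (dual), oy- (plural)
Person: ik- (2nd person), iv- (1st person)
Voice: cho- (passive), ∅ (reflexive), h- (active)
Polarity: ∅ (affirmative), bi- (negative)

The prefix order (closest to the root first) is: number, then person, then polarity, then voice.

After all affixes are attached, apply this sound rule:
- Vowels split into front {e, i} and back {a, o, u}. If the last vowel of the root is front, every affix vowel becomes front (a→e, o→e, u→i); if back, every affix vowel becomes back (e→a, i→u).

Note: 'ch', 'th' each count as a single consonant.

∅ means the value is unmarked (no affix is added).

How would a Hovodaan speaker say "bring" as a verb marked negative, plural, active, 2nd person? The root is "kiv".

hbiikeykiv

Attach number plural oy- → oykiv.
Attach person 2nd person ik- → ikoykiv.
Attach polarity negative bi- → biikoykiv.
Attach voice active h- → hbiikoykiv.
Apply vowel harmony: hbiikoykiv → hbiikeykiv.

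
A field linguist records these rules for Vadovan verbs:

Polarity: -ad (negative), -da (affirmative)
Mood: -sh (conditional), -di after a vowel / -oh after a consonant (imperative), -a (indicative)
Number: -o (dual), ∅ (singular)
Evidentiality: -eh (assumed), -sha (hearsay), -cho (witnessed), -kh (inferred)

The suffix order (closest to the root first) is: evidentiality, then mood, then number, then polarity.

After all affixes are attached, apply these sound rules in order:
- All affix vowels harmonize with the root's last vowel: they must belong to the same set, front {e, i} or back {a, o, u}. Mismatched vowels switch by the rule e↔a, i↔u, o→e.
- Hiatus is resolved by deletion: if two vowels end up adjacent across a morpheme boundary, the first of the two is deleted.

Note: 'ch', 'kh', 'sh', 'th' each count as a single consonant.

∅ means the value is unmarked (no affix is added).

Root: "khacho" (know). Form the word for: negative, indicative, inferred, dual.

Attach evidentiality inferred -kh → khachokh.
Attach mood indicative -a → khachokha.
Attach number dual -o → khachokhao.
Attach polarity negative -ad → khachokhaoad.
Vowel harmony: no change.
Apply vowel deletion: khachokhaoad → khachokhad.

khachokhad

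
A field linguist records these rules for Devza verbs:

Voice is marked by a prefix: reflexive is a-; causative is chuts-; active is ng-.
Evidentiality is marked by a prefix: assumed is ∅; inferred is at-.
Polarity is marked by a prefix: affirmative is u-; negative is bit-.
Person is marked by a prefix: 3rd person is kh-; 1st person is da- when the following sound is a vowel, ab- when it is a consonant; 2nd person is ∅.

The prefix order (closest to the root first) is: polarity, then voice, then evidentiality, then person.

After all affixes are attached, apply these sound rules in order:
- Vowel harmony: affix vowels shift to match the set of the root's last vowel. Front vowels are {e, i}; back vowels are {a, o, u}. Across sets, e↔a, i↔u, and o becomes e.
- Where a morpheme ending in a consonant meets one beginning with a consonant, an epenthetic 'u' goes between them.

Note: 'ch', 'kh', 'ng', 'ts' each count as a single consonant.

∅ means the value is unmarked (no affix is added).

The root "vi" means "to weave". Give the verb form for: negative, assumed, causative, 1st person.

Attach polarity negative bit- → bitvi.
Attach voice causative chuts- → chutsbitvi.
evidentiality = assumed: zero marking, form stays chutsbitvi.
Attach person 1st person ab- (before consonant 'ch') → abchutsbitvi.
Apply vowel harmony: abchutsbitvi → ebchitsbitvi.
Apply epenthesis: ebchitsbitvi → ebuchitsubituvi.

ebuchitsubituvi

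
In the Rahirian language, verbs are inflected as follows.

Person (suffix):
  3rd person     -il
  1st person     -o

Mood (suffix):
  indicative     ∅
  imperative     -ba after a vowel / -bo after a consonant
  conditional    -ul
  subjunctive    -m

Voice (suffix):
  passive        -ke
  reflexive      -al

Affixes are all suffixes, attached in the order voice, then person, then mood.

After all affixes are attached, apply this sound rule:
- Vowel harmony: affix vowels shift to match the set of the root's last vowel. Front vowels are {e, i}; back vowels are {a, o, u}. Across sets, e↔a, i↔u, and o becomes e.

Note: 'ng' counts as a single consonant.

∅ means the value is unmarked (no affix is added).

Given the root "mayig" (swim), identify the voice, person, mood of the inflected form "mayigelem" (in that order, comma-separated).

reflexive, 1st person, subjunctive

Segment: mayig-al-o-m.
voice: -al → reflexive.
person: -o → 1st person.
mood: -m → subjunctive.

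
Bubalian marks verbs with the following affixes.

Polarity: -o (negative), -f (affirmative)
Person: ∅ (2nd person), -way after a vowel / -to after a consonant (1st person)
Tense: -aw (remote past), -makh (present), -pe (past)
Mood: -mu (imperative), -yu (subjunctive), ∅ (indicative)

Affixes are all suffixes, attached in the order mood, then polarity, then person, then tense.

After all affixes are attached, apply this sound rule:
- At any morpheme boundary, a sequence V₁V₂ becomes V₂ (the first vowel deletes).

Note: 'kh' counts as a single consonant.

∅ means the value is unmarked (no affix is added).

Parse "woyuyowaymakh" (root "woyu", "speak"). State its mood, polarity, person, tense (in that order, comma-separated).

subjunctive, negative, 1st person, present

Segment: woyu-yu-o-way-makh.
mood: -yu → subjunctive.
polarity: -o → negative.
person: -way/to → 1st person.
tense: -makh → present.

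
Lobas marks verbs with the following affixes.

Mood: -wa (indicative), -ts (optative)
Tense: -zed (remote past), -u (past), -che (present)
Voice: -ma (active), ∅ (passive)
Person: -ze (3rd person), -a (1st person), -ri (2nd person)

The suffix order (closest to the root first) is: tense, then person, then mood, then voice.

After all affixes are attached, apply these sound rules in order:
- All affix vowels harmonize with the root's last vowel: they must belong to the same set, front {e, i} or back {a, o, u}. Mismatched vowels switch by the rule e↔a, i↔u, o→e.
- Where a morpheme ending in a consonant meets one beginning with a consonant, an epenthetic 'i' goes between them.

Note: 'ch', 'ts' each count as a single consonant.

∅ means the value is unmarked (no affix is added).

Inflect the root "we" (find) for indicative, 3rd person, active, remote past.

Attach tense remote past -zed → wezed.
Attach person 3rd person -ze → wezedze.
Attach mood indicative -wa → wezedzewa.
Attach voice active -ma → wezedzewama.
Apply vowel harmony: wezedzewama → wezedzeweme.
Apply epenthesis: wezedzeweme → wezedizeweme.

wezedizeweme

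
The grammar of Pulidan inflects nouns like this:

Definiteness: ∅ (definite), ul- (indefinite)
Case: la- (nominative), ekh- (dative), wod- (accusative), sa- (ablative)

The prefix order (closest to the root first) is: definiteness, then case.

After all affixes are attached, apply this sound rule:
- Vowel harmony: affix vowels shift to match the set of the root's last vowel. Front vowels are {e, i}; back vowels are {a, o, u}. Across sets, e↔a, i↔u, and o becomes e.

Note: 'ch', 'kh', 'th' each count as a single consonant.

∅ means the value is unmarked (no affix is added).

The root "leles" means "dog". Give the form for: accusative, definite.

wedleles

definiteness = definite: zero marking, form stays leles.
Attach case accusative wod- → wodleles.
Apply vowel harmony: wodleles → wedleles.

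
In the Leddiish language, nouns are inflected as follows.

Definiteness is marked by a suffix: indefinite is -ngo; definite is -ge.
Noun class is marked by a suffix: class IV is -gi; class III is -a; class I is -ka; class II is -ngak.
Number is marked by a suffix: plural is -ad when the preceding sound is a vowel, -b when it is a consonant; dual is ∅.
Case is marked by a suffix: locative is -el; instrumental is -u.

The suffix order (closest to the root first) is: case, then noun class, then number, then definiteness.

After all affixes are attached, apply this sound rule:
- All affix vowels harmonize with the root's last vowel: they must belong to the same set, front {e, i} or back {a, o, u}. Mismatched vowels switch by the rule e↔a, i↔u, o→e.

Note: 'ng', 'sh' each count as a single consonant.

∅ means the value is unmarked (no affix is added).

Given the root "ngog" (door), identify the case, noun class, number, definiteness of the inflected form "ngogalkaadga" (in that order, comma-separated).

locative, class I, plural, definite

Segment: ngog-el-ka-ad-ge.
case: -el → locative.
noun class: -ka → class I.
number: -ad/b → plural.
definiteness: -ge → definite.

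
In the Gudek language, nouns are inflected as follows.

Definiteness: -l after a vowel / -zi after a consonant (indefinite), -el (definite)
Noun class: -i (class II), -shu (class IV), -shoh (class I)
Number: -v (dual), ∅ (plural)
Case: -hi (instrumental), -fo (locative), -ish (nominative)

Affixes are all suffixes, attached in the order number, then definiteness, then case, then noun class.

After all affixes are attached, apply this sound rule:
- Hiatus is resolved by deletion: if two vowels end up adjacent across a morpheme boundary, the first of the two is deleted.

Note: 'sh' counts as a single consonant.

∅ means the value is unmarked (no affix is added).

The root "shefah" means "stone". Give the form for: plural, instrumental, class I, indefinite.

number = plural: zero marking, form stays shefah.
Attach definiteness indefinite -zi (after consonant 'h') → shefahzi.
Attach case instrumental -hi → shefahzihi.
Attach noun class class I -shoh → shefahzihishoh.
Vowel deletion: no change.

shefahzihishoh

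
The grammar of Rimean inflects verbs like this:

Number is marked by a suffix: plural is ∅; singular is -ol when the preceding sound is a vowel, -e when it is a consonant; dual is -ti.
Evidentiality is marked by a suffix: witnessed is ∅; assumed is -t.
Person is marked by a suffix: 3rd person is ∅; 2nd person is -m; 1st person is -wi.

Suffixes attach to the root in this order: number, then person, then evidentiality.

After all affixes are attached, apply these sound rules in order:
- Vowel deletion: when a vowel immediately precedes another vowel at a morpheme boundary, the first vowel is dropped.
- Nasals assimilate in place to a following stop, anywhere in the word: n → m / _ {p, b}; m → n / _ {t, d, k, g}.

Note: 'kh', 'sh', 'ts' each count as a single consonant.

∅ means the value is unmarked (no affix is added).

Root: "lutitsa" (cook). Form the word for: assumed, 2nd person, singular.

lutitsolnt

Attach number singular -ol (after vowel 'a') → lutitsaol.
Attach person 2nd person -m → lutitsaolm.
Attach evidentiality assumed -t → lutitsaolmt.
Apply vowel deletion: lutitsaolmt → lutitsolmt.
Apply nasal assimilation: lutitsolmt → lutitsolnt.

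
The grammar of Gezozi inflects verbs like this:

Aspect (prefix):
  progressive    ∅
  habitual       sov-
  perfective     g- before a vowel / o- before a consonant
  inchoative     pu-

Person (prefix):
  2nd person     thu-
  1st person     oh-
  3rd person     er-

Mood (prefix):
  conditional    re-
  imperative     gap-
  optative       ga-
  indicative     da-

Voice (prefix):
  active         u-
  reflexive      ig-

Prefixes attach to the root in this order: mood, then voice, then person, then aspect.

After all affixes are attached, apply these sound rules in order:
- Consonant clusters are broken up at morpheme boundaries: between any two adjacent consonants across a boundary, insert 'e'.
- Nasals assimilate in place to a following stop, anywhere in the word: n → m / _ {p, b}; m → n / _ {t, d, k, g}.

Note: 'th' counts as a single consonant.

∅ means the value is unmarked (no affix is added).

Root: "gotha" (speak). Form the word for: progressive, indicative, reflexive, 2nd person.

Attach mood indicative da- → dagotha.
Attach voice reflexive ig- → igdagotha.
Attach person 2nd person thu- → thuigdagotha.
aspect = progressive: zero marking, form stays thuigdagotha.
Apply epenthesis: thuigdagotha → thuigedagotha.
Nasal assimilation: no change.

thuigedagotha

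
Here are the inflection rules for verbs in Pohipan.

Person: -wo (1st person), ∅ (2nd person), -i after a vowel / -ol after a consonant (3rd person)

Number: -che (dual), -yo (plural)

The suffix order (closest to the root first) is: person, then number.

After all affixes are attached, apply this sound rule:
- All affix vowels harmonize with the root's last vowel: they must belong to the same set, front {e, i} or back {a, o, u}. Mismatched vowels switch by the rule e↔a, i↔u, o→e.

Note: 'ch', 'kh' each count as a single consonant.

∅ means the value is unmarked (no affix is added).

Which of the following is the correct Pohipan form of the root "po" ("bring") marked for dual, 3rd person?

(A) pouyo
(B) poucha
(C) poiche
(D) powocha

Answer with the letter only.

B

Attach person 3rd person -i (after vowel 'o') → poi.
Attach number dual -che → poiche.
Apply vowel harmony: poiche → poucha.
So the correct form is poucha, option (B).
(A) pouyo is wrong: it uses plural instead of dual for number.
(D) powocha is wrong: it uses 1st person instead of 3rd person for person.
(C) poiche is wrong: it fails to apply the sound rule(s).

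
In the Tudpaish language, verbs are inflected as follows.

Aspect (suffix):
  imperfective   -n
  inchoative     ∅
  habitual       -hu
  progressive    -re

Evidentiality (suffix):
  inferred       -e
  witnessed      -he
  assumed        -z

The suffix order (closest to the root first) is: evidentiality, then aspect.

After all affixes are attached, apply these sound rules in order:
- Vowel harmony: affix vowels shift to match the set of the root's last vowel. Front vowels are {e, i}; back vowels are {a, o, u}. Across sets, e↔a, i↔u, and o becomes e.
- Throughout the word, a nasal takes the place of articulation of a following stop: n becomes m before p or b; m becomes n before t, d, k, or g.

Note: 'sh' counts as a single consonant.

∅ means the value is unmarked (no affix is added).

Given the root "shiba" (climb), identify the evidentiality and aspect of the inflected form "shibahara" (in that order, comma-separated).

Segment: shiba-he-re.
evidentiality: -he → witnessed.
aspect: -re → progressive.

witnessed, progressive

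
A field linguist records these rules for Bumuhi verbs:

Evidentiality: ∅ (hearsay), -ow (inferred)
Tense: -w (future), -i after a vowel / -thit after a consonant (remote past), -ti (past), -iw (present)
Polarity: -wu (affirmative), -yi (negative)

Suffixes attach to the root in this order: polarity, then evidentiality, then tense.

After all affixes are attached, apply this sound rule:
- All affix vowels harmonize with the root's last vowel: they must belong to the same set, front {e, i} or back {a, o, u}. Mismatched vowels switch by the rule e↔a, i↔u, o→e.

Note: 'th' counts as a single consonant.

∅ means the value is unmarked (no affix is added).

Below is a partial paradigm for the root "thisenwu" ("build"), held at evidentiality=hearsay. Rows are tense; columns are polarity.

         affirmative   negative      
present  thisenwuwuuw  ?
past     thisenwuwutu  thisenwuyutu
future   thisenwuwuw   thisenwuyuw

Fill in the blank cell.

Attach polarity negative -yi → thisenwuyi.
evidentiality = hearsay: zero marking, form stays thisenwuyi.
Attach tense present -iw → thisenwuyiiw.
Apply vowel harmony: thisenwuyiiw → thisenwuyuuw.

thisenwuyuuw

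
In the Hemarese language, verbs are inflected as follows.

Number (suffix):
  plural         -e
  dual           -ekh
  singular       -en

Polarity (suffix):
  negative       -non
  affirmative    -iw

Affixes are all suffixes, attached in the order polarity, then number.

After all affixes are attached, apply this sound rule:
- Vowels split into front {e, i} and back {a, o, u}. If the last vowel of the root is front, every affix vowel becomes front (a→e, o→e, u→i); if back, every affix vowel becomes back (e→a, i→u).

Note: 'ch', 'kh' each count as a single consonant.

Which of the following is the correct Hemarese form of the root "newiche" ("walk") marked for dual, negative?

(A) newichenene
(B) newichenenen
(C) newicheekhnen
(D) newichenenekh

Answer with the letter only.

Attach polarity negative -non → newichenon.
Attach number dual -ekh → newichenonekh.
Apply vowel harmony: newichenonekh → newichenenekh.
So the correct form is newichenenekh, option (D).
(B) newichenenen is wrong: it uses singular instead of dual for number.
(A) newichenene is wrong: it uses plural instead of dual for number.
(C) newicheekhnen is wrong: it has the affixes in the wrong order.

D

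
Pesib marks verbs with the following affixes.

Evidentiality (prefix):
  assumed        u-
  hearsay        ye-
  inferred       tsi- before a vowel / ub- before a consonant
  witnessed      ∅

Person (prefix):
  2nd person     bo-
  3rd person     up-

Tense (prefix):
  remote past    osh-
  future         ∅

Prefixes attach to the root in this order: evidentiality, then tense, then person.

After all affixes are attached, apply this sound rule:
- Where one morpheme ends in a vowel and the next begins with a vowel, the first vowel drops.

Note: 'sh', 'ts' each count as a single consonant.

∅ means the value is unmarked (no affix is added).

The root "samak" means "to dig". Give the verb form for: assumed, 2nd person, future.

Attach evidentiality assumed u- → usamak.
tense = future: zero marking, form stays usamak.
Attach person 2nd person bo- → bousamak.
Apply vowel deletion: bousamak → busamak.

busamak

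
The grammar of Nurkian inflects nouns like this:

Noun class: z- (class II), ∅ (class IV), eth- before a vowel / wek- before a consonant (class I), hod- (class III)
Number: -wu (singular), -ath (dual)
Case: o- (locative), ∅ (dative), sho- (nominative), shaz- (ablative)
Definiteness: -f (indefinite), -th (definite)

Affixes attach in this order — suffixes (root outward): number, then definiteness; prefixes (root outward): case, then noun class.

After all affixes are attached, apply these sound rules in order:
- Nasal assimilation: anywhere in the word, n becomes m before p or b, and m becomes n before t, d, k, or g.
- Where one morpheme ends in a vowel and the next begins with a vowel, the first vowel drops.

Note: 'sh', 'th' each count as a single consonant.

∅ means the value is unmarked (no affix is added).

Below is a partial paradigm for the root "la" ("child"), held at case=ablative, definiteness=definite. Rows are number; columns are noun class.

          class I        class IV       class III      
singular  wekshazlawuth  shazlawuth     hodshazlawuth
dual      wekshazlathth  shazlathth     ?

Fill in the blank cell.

hodshazlathth

Attach number dual -ath → laath.
Attach case ablative shaz- → shazlaath.
Attach definiteness definite -th → shazlaathth.
Attach noun class class III hod- → hodshazlaathth.
Nasal assimilation: no change.
Apply vowel deletion: hodshazlaathth → hodshazlathth.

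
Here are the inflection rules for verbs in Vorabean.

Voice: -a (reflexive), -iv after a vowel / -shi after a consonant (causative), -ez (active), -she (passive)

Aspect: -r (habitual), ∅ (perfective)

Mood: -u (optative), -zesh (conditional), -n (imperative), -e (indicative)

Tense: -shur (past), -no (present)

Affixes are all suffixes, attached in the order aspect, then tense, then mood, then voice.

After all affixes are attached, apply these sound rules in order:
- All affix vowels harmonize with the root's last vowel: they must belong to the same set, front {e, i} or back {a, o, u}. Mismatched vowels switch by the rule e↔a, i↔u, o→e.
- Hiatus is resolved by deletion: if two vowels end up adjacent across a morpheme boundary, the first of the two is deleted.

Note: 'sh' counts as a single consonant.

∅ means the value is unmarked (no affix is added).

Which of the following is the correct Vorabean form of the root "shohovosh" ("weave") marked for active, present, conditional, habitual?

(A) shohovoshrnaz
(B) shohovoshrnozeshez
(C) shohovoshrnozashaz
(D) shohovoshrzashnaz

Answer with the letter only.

C

Attach aspect habitual -r → shohovoshr.
Attach tense present -no → shohovoshrno.
Attach mood conditional -zesh → shohovoshrnozesh.
Attach voice active -ez → shohovoshrnozeshez.
Apply vowel harmony: shohovoshrnozeshez → shohovoshrnozashaz.
Vowel deletion: no change.
So the correct form is shohovoshrnozashaz, option (C).
(A) shohovoshrnaz is wrong: it uses optative instead of conditional for mood.
(D) shohovoshrzashnaz is wrong: it has the affixes in the wrong order.
(B) shohovoshrnozeshez is wrong: it fails to apply the sound rule(s).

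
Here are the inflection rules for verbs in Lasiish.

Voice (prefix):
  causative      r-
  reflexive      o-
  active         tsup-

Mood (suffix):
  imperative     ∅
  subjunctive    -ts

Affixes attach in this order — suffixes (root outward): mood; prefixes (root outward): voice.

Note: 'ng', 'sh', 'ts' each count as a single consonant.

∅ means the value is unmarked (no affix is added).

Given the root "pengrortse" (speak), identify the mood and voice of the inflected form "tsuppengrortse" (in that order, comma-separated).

imperative, active

Segment: tsup-pengrortse.
mood: ∅ → imperative.
voice: tsup- → active.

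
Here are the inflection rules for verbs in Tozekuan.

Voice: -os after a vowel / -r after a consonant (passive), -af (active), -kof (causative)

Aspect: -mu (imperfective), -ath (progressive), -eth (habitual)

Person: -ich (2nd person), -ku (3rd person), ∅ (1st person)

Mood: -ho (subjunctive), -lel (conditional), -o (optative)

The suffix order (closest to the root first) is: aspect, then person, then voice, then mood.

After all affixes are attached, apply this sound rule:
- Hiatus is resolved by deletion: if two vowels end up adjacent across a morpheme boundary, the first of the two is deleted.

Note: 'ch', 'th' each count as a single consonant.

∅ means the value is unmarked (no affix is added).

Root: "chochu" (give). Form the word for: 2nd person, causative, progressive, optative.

Attach aspect progressive -ath → chochuath.
Attach person 2nd person -ich → chochuathich.
Attach voice causative -kof → chochuathichkof.
Attach mood optative -o → chochuathichkofo.
Apply vowel deletion: chochuathichkofo → chochathichkofo.

chochathichkofo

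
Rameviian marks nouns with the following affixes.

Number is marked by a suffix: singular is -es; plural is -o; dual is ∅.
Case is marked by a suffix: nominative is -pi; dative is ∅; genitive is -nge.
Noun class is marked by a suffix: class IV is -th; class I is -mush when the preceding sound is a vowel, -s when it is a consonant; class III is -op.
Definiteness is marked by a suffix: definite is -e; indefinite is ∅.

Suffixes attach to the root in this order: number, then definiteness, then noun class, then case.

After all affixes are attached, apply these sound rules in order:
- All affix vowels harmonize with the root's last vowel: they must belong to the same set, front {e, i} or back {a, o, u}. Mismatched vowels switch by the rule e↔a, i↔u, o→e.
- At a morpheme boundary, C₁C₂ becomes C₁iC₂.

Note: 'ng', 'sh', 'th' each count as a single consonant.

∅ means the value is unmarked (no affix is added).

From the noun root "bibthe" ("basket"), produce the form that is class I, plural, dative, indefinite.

Attach number plural -o → bibtheo.
definiteness = indefinite: zero marking, form stays bibtheo.
Attach noun class class I -mush (after vowel 'o') → bibtheomush.
case = dative: zero marking, form stays bibtheomush.
Apply vowel harmony: bibtheomush → bibtheemish.
Epenthesis: no change.

bibtheemish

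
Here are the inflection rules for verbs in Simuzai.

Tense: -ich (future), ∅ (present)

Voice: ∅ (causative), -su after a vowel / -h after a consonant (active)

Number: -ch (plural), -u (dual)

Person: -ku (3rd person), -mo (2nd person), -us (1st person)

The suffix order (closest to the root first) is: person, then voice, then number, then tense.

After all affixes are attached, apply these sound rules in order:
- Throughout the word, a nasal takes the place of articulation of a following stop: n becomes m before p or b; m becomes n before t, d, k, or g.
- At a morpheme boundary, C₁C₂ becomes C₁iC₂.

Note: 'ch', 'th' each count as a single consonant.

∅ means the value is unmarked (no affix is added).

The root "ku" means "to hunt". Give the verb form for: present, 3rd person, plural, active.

Attach person 3rd person -ku → kuku.
Attach voice active -su (after vowel 'u') → kukusu.
Attach number plural -ch → kukusuch.
tense = present: zero marking, form stays kukusuch.
Nasal assimilation: no change.
Epenthesis: no change.

kukusuch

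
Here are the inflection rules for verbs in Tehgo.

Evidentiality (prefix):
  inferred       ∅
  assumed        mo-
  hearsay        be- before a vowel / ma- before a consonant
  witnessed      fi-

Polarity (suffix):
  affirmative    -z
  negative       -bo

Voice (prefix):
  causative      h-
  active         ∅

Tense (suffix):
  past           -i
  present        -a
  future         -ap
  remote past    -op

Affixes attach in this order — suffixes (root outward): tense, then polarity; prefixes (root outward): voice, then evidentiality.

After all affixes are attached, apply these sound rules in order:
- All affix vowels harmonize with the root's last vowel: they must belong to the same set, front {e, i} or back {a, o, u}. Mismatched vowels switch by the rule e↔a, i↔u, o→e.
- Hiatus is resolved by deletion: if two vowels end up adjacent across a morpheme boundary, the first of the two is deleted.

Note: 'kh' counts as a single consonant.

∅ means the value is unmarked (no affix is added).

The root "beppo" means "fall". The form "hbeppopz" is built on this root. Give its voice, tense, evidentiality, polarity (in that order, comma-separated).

Segment: h-beppo-op-z.
voice: h- → causative.
tense: -op → remote past.
evidentiality: ∅ → inferred.
polarity: -z → affirmative.

causative, remote past, inferred, affirmative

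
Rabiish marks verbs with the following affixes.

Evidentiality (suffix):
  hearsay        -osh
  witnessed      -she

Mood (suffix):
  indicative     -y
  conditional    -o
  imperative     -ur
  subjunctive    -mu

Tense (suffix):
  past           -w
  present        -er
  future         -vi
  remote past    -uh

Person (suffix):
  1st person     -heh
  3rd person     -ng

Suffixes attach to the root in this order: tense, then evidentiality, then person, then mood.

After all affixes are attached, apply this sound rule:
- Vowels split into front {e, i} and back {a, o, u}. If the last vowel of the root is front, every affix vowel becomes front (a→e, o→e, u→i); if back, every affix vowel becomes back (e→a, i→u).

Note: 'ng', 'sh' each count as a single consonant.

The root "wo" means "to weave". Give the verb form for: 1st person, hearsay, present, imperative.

Attach tense present -er → woer.
Attach evidentiality hearsay -osh → woerosh.
Attach person 1st person -heh → woeroshheh.
Attach mood imperative -ur → woeroshhehur.
Apply vowel harmony: woeroshhehur → woaroshhahur.

woaroshhahur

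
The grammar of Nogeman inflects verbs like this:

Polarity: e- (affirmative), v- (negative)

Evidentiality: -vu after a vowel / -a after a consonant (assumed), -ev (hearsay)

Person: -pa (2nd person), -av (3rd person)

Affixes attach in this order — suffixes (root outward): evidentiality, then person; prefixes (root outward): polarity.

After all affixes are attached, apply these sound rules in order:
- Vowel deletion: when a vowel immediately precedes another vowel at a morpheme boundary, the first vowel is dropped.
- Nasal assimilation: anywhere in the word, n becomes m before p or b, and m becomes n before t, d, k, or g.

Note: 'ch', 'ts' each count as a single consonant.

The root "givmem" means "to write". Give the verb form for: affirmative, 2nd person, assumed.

egivmemapa

Attach polarity affirmative e- → egivmem.
Attach evidentiality assumed -a (after consonant 'm') → egivmema.
Attach person 2nd person -pa → egivmemapa.
Vowel deletion: no change.
Nasal assimilation: no change.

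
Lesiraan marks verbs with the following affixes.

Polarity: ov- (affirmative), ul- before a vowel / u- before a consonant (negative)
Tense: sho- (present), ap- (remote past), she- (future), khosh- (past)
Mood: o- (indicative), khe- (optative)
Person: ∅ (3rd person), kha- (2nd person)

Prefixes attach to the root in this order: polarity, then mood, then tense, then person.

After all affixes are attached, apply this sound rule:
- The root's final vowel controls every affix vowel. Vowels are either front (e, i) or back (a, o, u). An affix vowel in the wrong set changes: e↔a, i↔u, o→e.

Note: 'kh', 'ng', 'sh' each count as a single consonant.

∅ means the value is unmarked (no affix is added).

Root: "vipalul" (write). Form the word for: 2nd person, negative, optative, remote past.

Attach polarity negative u- (before consonant 'v') → uvipalul.
Attach mood optative khe- → kheuvipalul.
Attach tense remote past ap- → apkheuvipalul.
Attach person 2nd person kha- → khaapkheuvipalul.
Apply vowel harmony: khaapkheuvipalul → khaapkhauvipalul.

khaapkhauvipalul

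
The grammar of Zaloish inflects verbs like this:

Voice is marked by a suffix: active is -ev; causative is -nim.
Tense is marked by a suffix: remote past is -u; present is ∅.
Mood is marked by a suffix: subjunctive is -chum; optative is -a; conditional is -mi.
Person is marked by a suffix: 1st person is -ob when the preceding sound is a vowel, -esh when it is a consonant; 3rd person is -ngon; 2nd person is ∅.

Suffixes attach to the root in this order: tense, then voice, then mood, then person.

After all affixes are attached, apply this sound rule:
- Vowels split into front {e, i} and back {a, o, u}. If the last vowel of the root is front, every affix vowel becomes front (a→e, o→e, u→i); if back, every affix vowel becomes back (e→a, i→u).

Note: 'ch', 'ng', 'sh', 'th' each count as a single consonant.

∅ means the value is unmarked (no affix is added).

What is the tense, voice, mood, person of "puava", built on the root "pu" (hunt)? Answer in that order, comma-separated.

present, active, optative, 2nd person

Segment: pu-ev-a.
tense: ∅ → present.
voice: -ev → active.
mood: -a → optative.
person: ∅ → 2nd person.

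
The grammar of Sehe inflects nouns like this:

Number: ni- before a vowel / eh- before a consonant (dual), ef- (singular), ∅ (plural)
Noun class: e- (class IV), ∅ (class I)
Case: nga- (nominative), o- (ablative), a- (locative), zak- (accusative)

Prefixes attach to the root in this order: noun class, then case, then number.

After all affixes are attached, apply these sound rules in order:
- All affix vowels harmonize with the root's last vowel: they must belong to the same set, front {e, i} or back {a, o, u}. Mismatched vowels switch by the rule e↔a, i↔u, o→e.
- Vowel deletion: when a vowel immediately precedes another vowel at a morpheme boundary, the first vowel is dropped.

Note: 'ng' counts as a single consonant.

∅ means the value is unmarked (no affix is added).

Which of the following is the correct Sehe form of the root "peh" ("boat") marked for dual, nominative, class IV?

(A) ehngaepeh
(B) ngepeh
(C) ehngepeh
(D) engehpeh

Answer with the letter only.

C

Attach noun class class IV e- → epeh.
Attach case nominative nga- → ngaepeh.
Attach number dual eh- (before consonant 'ng') → ehngaepeh.
Apply vowel harmony: ehngaepeh → ehngeepeh.
Apply vowel deletion: ehngeepeh → ehngepeh.
So the correct form is ehngepeh, option (C).
(D) engehpeh is wrong: it has the affixes in the wrong order.
(B) ngepeh is wrong: it uses plural instead of dual for number.
(A) ehngaepeh is wrong: it fails to apply the sound rule(s).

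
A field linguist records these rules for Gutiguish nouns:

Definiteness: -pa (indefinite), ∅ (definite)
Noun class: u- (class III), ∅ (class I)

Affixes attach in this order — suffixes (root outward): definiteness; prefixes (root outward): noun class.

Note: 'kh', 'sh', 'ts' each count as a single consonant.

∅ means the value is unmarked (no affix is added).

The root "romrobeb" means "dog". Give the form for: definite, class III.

definiteness = definite: zero marking, form stays romrobeb.
Attach noun class class III u- → uromrobeb.

uromrobeb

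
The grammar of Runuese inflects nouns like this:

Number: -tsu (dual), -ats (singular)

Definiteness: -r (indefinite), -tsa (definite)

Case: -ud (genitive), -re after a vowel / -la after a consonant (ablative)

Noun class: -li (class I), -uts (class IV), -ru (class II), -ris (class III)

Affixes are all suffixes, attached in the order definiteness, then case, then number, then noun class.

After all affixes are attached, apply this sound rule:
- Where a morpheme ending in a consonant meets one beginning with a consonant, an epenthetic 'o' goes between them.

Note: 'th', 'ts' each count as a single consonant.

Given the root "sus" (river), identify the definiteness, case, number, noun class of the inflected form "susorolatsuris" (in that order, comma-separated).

indefinite, ablative, dual, class III

Segment: sus-r-la-tsu-ris.
definiteness: -r → indefinite.
case: -re/la → ablative.
number: -tsu → dual.
noun class: -ris → class III.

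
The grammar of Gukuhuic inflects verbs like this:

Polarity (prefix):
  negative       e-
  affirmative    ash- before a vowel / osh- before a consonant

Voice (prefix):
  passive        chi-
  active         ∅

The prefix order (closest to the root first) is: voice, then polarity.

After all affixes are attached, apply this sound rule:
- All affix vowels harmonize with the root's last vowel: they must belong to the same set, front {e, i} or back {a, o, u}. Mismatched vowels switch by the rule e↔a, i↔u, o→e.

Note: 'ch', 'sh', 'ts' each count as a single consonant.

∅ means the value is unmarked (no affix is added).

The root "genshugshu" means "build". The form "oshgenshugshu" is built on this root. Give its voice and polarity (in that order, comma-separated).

Segment: osh-genshugshu.
voice: ∅ → active.
polarity: ash/osh- → affirmative.

active, affirmative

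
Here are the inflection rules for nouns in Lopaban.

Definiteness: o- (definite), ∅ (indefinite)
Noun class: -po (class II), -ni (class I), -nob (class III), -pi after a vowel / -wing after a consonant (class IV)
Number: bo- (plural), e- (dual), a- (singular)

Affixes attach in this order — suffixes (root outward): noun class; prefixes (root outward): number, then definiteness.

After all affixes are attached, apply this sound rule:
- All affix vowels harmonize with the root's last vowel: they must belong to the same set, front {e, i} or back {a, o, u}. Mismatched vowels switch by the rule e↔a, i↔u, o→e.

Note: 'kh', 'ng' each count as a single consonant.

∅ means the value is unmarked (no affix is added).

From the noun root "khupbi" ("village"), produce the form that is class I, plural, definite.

ebekhupbini

Attach number plural bo- → bokhupbi.
Attach definiteness definite o- → obokhupbi.
Attach noun class class I -ni → obokhupbini.
Apply vowel harmony: obokhupbini → ebekhupbini.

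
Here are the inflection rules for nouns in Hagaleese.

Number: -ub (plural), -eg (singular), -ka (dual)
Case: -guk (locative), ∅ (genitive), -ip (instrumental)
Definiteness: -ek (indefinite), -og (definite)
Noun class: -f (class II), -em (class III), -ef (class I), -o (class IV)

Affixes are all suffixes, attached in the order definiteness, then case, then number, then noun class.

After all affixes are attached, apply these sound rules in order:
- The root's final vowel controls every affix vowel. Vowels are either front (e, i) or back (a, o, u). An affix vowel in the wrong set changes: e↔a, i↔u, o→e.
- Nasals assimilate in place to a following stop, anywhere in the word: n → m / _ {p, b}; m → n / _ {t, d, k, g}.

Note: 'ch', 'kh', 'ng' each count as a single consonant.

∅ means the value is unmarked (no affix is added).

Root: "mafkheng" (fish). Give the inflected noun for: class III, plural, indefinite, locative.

Attach definiteness indefinite -ek → mafkhengek.
Attach case locative -guk → mafkhengekguk.
Attach number plural -ub → mafkhengekgukub.
Attach noun class class III -em → mafkhengekgukubem.
Apply vowel harmony: mafkhengekgukubem → mafkhengekgikibem.
Nasal assimilation: no change.

mafkhengekgikibem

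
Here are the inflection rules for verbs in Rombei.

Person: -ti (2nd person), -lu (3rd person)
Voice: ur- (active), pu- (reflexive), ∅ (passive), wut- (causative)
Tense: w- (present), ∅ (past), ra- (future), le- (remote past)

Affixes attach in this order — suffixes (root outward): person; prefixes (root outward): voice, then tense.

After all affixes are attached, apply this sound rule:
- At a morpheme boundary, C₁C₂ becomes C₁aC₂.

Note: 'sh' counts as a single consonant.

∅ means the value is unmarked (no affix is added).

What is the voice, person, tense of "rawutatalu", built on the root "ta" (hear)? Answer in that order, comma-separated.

causative, 3rd person, future

Segment: ra-wut-ta-lu.
voice: wut- → causative.
person: -lu → 3rd person.
tense: ra- → future.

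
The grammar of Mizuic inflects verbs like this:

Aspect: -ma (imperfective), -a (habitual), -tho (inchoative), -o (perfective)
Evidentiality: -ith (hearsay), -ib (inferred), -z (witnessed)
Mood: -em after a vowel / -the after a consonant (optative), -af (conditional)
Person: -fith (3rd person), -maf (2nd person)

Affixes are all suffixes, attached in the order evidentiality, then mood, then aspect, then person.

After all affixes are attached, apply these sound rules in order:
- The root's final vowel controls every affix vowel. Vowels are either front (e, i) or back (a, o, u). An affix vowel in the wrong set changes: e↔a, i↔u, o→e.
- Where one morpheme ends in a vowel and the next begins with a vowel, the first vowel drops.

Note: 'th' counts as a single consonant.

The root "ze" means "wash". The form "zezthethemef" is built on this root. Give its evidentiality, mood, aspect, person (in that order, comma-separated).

Segment: ze-z-the-tho-maf.
evidentiality: -z → witnessed.
mood: -em/the → optative.
aspect: -tho → inchoative.
person: -maf → 2nd person.

witnessed, optative, inchoative, 2nd person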